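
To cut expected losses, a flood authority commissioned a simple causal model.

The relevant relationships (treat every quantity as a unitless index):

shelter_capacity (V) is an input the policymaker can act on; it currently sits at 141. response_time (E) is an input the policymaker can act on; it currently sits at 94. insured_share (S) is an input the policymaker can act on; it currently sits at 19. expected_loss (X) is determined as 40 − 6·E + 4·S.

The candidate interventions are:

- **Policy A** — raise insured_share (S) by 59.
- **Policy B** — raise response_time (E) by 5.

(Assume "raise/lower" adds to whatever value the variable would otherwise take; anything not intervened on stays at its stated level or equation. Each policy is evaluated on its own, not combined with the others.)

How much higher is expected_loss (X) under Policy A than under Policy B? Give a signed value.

266

Policy A (S + 59):
  E = 94
  S = 19 + 59 = 78
  X = 40 − 6·94 + 4·78 = -212
Policy B (E + 5):
  E = 94 + 5 = 99
  S = 19
  X = 40 − 6·99 + 4·19 = -478
X: -212 − (-478) = 266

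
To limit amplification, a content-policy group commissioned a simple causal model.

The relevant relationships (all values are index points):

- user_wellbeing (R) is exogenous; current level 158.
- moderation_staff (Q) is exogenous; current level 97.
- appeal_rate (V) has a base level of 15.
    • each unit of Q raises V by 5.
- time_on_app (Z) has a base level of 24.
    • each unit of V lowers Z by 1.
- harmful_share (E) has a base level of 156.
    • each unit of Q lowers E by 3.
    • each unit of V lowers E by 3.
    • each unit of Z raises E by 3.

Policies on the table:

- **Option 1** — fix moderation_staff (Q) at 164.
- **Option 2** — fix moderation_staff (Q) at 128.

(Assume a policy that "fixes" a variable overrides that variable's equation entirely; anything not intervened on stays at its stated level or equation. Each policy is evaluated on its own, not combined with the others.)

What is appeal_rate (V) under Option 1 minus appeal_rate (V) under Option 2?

Option 1 (Q := 164):
  Q = 164
  V = 15 + 5·164 = 835
Option 2 (Q := 128):
  Q = 128
  V = 15 + 5·128 = 655
V: 835 − 655 = 180

180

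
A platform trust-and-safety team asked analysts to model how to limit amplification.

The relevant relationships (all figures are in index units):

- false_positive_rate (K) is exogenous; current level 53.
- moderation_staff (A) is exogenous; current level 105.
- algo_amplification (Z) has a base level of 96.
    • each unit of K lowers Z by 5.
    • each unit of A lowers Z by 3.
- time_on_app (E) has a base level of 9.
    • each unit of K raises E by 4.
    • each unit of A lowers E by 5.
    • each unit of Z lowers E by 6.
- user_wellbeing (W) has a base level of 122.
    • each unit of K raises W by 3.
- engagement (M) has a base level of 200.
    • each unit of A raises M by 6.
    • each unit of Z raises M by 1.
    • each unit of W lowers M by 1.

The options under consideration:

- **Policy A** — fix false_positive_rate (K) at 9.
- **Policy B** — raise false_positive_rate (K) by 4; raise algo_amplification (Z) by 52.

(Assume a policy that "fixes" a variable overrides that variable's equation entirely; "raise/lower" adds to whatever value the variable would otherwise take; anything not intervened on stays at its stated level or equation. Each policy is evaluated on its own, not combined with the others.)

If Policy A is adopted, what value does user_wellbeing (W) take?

Policy A (K := 9):
  K = 9
  W = 122 + 3·9 = 149

149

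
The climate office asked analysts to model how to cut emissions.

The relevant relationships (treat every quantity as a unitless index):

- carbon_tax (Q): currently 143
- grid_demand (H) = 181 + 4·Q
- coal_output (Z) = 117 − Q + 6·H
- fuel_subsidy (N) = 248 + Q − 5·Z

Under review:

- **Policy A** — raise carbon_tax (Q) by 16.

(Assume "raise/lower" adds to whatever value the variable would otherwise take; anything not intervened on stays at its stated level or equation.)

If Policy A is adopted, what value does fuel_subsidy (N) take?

-23893

Policy A (Q + 16):
  Q = 143 + 16 = 159
  H = 181 + 4·159 = 817
  Z = 117 − 159 + 6·817 = 4860
  N = 248 + 159 − 5·4860 = -23893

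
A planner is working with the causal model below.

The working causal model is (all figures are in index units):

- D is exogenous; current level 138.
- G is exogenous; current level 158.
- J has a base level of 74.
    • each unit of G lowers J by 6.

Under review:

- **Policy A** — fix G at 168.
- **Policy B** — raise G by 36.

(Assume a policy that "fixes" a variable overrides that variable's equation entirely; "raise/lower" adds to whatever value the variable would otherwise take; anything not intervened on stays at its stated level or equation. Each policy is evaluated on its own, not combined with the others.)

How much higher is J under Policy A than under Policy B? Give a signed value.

156

Policy A (G := 168):
  G = 168
  J = 74 − 6·168 = -934
Policy B (G + 36):
  G = 158 + 36 = 194
  J = 74 − 6·194 = -1090
J: -934 − (-1090) = 156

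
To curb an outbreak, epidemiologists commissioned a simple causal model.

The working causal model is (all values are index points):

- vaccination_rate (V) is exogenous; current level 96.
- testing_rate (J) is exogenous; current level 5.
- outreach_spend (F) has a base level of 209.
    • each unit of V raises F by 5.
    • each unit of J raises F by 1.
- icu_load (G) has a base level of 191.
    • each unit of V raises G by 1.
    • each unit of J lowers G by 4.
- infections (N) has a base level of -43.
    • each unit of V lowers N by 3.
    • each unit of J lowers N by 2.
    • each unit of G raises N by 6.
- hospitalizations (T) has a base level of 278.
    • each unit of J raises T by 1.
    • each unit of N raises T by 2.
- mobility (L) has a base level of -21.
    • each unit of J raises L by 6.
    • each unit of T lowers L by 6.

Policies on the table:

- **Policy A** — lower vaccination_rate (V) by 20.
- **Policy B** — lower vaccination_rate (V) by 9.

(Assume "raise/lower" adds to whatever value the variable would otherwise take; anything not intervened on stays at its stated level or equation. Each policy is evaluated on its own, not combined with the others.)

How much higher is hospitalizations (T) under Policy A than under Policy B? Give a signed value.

-66

Policy A (V − 20):
  V = 96 − 20 = 76
  J = 5
  G = 191 + 76 − 4·5 = 247
  N = -43 − 3·76 − 2·5 + 6·247 = 1201
  T = 278 + 5 + 2·1201 = 2685
Policy B (V − 9):
  V = 96 − 9 = 87
  J = 5
  G = 191 + 87 − 4·5 = 258
  N = -43 − 3·87 − 2·5 + 6·258 = 1234
  T = 278 + 5 + 2·1234 = 2751
T: 2685 − 2751 = -66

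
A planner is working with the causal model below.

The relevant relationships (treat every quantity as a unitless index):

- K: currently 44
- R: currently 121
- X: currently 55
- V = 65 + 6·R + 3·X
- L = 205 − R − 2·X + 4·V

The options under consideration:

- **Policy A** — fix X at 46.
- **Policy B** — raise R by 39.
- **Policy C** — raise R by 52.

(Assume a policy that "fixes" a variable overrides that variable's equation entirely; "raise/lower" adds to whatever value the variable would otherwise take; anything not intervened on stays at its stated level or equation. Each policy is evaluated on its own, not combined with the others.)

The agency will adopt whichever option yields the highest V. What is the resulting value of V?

Policy A (X := 46):
  R = 121
  X = 46
  V = 65 + 6·121 + 3·46 = 929
Policy B (R + 39):
  R = 121 + 39 = 160
  X = 55
  V = 65 + 6·160 + 3·55 = 1190
Policy C (R + 52):
  R = 121 + 52 = 173
  X = 55
  V = 65 + 6·173 + 3·55 = 1268
Comparing — Policy A: V=929, Policy B: V=1190, Policy C: V=1268. Highest is 1268 (Policy C).

1268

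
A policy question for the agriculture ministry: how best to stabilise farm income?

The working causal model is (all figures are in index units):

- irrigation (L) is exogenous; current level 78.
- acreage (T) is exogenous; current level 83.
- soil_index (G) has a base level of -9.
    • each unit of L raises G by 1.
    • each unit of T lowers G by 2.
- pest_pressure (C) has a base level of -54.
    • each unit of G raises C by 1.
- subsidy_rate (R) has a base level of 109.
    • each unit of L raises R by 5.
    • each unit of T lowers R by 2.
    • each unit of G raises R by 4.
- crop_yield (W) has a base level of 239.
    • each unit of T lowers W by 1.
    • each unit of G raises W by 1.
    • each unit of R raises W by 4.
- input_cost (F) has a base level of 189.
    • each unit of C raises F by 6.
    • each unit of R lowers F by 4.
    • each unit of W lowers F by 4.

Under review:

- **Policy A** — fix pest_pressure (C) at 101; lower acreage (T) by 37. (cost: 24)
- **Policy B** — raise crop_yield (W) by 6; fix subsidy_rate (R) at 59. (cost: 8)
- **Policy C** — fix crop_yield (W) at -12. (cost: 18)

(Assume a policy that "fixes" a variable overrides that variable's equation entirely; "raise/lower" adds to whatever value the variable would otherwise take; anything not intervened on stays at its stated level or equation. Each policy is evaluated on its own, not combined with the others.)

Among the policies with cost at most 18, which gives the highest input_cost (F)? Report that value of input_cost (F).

-449

Policy B (W + 6, R := 59):
  L = 78
  T = 83
  G = -9 + 78 − 2·83 = -97
  C = -54 + (-97) = -151
  R = 59
  W = 239 − 83 + (-97) + 4·59 (+6 from intervention) = 301
  F = 189 + 6·(-151) − 4·59 − 4·301 = -2157
Policy C (W := -12):
  L = 78
  T = 83
  G = -9 + 78 − 2·83 = -97
  C = -54 + (-97) = -151
  R = 109 + 5·78 − 2·83 + 4·(-97) = -55
  W = -12
  F = 189 + 6·(-151) − 4·(-55) − 4·(-12) = -449
Comparing — Policy B: F=-2157, Policy C: F=-449. Highest is -449 (Policy C).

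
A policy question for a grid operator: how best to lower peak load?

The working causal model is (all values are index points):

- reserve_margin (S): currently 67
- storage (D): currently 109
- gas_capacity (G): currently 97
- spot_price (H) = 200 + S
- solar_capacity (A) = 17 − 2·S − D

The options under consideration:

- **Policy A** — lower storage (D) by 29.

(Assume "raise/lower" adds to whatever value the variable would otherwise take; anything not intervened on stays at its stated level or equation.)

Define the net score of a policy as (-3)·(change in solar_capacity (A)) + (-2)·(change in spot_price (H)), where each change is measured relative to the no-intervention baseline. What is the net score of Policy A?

-87

Baseline:
  S = 67
  D = 109
  H = 200 + 67 = 267
  A = 17 − 2·67 − 109 = -226
Policy A (D − 29):
  S = 67
  D = 109 − 29 = 80
  H = 200 + 67 = 267
  A = 17 − 2·67 − 80 = -197
ΔA = -197 − (-226) = 29; ΔH = 267 − 267 = 0
Score = (-3)·29 + (-2)·0 = -87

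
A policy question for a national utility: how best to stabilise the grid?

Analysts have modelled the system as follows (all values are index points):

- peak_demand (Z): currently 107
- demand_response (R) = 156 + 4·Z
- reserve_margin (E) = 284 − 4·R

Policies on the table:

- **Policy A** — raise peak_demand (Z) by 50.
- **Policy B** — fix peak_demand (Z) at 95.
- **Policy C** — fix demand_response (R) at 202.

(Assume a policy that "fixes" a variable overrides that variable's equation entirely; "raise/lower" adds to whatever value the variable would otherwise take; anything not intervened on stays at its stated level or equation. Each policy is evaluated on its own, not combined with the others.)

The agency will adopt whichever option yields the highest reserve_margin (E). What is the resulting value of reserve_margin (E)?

Policy A (Z + 50):
  Z = 107 + 50 = 157
  R = 156 + 4·157 = 784
  E = 284 − 4·784 = -2852
Policy B (Z := 95):
  Z = 95
  R = 156 + 4·95 = 536
  E = 284 − 4·536 = -1860
Policy C (R := 202):
  Z = 107
  R = 202
  E = 284 − 4·202 = -524
Comparing — Policy A: E=-2852, Policy B: E=-1860, Policy C: E=-524. Highest is -524 (Policy C).

-524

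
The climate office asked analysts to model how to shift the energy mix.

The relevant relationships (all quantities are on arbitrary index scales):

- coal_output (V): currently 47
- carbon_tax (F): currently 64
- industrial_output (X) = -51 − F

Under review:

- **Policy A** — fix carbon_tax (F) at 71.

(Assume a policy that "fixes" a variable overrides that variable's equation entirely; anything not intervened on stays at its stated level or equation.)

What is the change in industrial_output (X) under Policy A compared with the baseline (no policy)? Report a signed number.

Baseline:
  F = 64
  X = -51 − 64 = -115
Policy A (F := 71):
  F = 71
  X = -51 − 71 = -122
Change in X: -122 − (-115) = -7

-7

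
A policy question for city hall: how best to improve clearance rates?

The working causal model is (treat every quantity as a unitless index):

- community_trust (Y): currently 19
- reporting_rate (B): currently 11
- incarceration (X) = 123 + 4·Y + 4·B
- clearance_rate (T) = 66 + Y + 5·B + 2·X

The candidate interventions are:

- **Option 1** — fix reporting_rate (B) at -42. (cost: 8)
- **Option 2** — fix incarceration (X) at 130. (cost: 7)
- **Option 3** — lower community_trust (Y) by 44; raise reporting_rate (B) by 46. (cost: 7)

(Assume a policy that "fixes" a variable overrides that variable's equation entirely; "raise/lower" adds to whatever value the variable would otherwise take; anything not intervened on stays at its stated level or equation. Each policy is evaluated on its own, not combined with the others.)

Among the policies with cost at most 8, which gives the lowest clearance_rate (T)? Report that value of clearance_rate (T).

Option 1 (B := -42):
  Y = 19
  B = -42
  X = 123 + 4·19 + 4·(-42) = 31
  T = 66 + 19 + 5·(-42) + 2·31 = -63
Option 2 (X := 130):
  Y = 19
  B = 11
  X = 130
  T = 66 + 19 + 5·11 + 2·130 = 400
Option 3 (Y − 44, B + 46):
  Y = 19 − 44 = -25
  B = 11 + 46 = 57
  X = 123 + 4·(-25) + 4·57 = 251
  T = 66 + (-25) + 5·57 + 2·251 = 828
Comparing — Option 1: T=-63, Option 2: T=400, Option 3: T=828. Lowest is -63 (Option 1).

-63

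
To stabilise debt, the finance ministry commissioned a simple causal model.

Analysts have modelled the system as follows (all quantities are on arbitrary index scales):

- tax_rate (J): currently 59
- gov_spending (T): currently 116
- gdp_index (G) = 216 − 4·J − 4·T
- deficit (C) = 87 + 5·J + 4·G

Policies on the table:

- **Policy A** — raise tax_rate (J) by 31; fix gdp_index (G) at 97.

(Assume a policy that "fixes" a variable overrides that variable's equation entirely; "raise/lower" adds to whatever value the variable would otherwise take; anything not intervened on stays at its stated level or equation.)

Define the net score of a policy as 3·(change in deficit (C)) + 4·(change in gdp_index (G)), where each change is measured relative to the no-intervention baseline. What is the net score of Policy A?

Baseline:
  J = 59
  T = 116
  G = 216 − 4·59 − 4·116 = -484
  C = 87 + 5·59 + 4·(-484) = -1554
Policy A (J + 31, G := 97):
  J = 59 + 31 = 90
  T = 116
  G = 97
  C = 87 + 5·90 + 4·97 = 925
ΔC = 925 − (-1554) = 2479; ΔG = 97 − (-484) = 581
Score = 3·2479 + 4·581 = 9761

9761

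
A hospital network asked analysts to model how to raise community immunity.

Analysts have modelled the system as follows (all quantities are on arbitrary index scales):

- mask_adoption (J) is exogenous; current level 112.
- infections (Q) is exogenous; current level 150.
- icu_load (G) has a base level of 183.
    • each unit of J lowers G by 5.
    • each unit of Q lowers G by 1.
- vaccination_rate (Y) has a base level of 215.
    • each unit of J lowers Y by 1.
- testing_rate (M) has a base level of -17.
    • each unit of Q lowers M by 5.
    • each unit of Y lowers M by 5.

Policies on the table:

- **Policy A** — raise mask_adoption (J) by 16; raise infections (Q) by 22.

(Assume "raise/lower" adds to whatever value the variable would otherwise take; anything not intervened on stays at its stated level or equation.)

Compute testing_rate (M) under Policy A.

Policy A (J + 16, Q + 22):
  J = 112 + 16 = 128
  Q = 150 + 22 = 172
  Y = 215 − 128 = 87
  M = -17 − 5·172 − 5·87 = -1312

-1312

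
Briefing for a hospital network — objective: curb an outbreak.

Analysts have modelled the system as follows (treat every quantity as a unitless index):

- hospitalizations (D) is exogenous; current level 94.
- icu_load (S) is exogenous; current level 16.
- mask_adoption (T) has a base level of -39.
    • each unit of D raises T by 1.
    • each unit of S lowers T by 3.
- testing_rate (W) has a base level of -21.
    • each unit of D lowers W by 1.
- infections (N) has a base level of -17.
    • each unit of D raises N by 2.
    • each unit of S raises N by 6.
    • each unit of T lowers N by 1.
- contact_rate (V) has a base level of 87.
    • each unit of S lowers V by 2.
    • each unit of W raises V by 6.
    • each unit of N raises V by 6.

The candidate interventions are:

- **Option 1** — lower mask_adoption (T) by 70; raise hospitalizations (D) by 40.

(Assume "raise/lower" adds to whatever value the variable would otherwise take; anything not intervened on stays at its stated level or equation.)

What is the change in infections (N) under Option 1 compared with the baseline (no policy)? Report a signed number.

110

Baseline:
  D = 94
  S = 16
  T = -39 + 94 − 3·16 = 7
  N = -17 + 2·94 + 6·16 − 7 = 260
Option 1 (T − 70, D + 40):
  D = 94 + 40 = 134
  S = 16
  T = -39 + 134 − 3·16 (−70 from intervention) = -23
  N = -17 + 2·134 + 6·16 − (-23) = 370
Change in N: 370 − 260 = 110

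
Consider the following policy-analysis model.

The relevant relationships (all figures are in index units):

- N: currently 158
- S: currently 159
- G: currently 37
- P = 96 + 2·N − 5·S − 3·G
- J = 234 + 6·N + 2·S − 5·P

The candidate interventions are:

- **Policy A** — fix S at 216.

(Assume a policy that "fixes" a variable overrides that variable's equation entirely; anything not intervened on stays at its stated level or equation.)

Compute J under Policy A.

5509

Policy A (S := 216):
  N = 158
  S = 216
  G = 37
  P = 96 + 2·158 − 5·216 − 3·37 = -779
  J = 234 + 6·158 + 2·216 − 5·(-779) = 5509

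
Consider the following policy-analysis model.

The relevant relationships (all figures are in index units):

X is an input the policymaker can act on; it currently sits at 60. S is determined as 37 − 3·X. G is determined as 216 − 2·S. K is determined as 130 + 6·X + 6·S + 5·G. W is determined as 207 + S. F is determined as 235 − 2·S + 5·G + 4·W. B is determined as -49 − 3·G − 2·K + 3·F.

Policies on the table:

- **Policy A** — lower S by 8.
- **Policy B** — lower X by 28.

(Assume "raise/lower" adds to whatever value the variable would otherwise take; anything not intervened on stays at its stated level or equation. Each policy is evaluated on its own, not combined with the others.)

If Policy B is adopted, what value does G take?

Policy B (X − 28):
  X = 60 − 28 = 32
  S = 37 − 3·32 = -59
  G = 216 − 2·(-59) = 334

334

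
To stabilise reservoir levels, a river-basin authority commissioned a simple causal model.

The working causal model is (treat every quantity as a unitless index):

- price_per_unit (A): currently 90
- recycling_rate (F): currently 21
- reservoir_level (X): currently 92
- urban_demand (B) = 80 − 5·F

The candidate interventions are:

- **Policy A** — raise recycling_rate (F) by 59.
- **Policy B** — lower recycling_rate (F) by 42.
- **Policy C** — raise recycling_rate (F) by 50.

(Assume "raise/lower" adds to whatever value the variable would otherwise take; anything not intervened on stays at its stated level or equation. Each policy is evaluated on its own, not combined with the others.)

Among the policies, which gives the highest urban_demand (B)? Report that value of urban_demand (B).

185

Policy A (F + 59):
  F = 21 + 59 = 80
  B = 80 − 5·80 = -320
Policy B (F − 42):
  F = 21 − 42 = -21
  B = 80 − 5·(-21) = 185
Policy C (F + 50):
  F = 21 + 50 = 71
  B = 80 − 5·71 = -275
Comparing — Policy A: B=-320, Policy B: B=185, Policy C: B=-275. Highest is 185 (Policy B).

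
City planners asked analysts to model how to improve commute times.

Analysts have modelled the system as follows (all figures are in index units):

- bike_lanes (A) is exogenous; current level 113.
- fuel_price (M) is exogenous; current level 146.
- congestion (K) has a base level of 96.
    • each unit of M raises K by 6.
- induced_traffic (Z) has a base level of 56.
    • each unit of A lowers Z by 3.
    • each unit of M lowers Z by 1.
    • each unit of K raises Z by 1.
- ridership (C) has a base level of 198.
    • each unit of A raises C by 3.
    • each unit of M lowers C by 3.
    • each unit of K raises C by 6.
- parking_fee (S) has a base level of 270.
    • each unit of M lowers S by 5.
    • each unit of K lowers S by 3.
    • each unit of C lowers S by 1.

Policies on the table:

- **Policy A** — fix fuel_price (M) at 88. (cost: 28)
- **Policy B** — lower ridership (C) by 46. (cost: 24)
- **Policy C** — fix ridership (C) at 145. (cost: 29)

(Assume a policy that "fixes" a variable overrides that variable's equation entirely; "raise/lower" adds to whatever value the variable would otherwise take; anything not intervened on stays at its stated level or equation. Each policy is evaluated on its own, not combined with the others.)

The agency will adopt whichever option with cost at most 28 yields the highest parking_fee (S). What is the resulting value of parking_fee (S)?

Policy A (M := 88):
  A = 113
  M = 88
  K = 96 + 6·88 = 624
  C = 198 + 3·113 − 3·88 + 6·624 = 4017
  S = 270 − 5·88 − 3·624 − 4017 = -6059
Policy B (C − 46):
  A = 113
  M = 146
  K = 96 + 6·146 = 972
  C = 198 + 3·113 − 3·146 + 6·972 (−46 from intervention) = 5885
  S = 270 − 5·146 − 3·972 − 5885 = -9261
Comparing — Policy A: S=-6059, Policy B: S=-9261. Highest is -6059 (Policy A).

-6059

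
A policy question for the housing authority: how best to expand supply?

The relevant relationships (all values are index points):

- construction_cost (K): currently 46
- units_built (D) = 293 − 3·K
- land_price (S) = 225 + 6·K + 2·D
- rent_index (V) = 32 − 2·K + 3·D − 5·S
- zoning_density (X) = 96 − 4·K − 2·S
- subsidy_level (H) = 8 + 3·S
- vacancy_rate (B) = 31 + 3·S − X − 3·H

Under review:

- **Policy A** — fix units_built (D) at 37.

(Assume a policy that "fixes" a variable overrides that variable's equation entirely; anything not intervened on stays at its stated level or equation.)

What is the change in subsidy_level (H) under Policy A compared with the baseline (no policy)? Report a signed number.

Baseline:
  K = 46
  D = 293 − 3·46 = 155
  S = 225 + 6·46 + 2·155 = 811
  H = 8 + 3·811 = 2441
Policy A (D := 37):
  K = 46
  D = 37
  S = 225 + 6·46 + 2·37 = 575
  H = 8 + 3·575 = 1733
Change in H: 1733 − 2441 = -708

-708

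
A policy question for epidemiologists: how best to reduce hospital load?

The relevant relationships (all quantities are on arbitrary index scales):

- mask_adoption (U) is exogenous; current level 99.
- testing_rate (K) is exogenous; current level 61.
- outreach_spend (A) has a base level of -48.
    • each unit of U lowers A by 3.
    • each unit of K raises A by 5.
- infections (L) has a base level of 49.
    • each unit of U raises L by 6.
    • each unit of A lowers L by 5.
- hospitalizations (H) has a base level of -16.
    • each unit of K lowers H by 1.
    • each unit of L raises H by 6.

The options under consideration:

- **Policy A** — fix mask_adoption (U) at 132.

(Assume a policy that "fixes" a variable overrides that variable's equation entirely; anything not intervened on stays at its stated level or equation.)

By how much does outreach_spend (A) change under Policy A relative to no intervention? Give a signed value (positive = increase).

-99

Baseline:
  U = 99
  K = 61
  A = -48 − 3·99 + 5·61 = -40
Policy A (U := 132):
  U = 132
  K = 61
  A = -48 − 3·132 + 5·61 = -139
Change in A: -139 − (-40) = -99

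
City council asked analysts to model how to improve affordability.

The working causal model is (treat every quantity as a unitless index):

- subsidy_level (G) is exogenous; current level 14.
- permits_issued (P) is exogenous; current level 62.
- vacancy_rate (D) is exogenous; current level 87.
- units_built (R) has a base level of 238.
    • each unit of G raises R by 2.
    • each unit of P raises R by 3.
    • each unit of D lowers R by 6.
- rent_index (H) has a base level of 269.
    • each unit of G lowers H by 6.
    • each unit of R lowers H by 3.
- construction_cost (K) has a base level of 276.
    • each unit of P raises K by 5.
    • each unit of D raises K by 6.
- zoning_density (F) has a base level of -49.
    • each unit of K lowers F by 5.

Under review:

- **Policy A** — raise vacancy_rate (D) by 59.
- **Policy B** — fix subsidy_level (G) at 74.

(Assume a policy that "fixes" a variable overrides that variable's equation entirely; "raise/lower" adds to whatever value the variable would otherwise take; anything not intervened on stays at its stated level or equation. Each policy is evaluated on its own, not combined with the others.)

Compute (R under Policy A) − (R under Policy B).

-474

Policy A (D + 59):
  G = 14
  P = 62
  D = 87 + 59 = 146
  R = 238 + 2·14 + 3·62 − 6·146 = -424
Policy B (G := 74):
  G = 74
  P = 62
  D = 87
  R = 238 + 2·74 + 3·62 − 6·87 = 50
R: -424 − 50 = -474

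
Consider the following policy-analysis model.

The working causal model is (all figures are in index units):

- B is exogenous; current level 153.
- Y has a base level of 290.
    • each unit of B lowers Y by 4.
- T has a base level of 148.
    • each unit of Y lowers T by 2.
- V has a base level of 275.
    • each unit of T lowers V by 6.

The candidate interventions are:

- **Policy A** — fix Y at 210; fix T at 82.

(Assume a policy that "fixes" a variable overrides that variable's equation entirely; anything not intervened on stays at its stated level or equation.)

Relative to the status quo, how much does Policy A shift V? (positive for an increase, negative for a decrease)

4260

Baseline:
  B = 153
  Y = 290 − 4·153 = -322
  T = 148 − 2·(-322) = 792
  V = 275 − 6·792 = -4477
Policy A (Y := 210, T := 82):
  B = 153
  Y = 210
  T = 82
  V = 275 − 6·82 = -217
Change in V: -217 − (-4477) = 4260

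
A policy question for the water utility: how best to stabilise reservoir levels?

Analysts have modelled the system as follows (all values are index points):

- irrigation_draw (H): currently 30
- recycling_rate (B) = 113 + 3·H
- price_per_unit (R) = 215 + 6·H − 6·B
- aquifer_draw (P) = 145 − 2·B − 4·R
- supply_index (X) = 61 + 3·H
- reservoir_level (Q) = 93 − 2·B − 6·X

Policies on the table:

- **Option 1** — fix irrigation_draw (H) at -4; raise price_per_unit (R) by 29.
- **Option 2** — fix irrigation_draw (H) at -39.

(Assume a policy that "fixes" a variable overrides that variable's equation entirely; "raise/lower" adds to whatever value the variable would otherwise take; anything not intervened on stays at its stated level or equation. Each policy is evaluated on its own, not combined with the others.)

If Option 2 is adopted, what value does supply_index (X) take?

-56

Option 2 (H := -39):
  H = -39
  X = 61 + 3·(-39) = -56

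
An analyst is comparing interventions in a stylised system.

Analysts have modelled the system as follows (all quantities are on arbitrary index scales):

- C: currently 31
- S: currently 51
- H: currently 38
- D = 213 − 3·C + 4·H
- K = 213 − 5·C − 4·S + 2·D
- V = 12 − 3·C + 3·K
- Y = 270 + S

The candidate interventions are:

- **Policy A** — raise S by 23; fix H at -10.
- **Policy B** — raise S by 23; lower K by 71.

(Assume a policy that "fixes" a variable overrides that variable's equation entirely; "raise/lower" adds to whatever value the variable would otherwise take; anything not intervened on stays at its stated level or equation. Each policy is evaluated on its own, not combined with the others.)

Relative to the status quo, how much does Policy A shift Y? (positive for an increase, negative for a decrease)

23

Baseline:
  S = 51
  Y = 270 + 51 = 321
Policy A (S + 23, H := -10):
  S = 51 + 23 = 74
  Y = 270 + 74 = 344
Change in Y: 344 − 321 = 23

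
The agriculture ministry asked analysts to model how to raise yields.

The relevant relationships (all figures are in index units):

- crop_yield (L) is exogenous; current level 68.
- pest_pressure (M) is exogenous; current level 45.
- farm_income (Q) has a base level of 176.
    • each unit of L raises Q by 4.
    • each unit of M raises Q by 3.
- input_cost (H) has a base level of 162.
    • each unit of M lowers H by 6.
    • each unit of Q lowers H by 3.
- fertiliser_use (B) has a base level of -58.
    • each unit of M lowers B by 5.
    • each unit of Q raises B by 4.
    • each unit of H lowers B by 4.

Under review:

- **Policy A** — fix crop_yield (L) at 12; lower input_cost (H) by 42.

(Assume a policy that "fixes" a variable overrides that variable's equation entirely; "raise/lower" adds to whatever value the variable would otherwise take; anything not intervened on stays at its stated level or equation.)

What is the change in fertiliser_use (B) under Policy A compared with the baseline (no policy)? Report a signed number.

-3416

Baseline:
  L = 68
  M = 45
  Q = 176 + 4·68 + 3·45 = 583
  H = 162 − 6·45 − 3·583 = -1857
  B = -58 − 5·45 + 4·583 − 4·(-1857) = 9477
Policy A (L := 12, H − 42):
  L = 12
  M = 45
  Q = 176 + 4·12 + 3·45 = 359
  H = 162 − 6·45 − 3·359 (−42 from intervention) = -1227
  B = -58 − 5·45 + 4·359 − 4·(-1227) = 6061
Change in B: 6061 − 9477 = -3416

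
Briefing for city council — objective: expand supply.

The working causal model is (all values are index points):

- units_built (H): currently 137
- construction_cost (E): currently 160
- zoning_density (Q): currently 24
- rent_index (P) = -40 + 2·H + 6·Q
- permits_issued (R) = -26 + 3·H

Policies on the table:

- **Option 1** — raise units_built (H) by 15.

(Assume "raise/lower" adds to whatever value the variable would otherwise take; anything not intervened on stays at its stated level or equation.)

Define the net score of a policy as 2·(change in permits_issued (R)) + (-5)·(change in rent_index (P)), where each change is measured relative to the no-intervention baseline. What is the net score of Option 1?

Baseline:
  H = 137
  Q = 24
  P = -40 + 2·137 + 6·24 = 378
  R = -26 + 3·137 = 385
Option 1 (H + 15):
  H = 137 + 15 = 152
  Q = 24
  P = -40 + 2·152 + 6·24 = 408
  R = -26 + 3·152 = 430
ΔR = 430 − 385 = 45; ΔP = 408 − 378 = 30
Score = 2·45 + (-5)·30 = -60

-60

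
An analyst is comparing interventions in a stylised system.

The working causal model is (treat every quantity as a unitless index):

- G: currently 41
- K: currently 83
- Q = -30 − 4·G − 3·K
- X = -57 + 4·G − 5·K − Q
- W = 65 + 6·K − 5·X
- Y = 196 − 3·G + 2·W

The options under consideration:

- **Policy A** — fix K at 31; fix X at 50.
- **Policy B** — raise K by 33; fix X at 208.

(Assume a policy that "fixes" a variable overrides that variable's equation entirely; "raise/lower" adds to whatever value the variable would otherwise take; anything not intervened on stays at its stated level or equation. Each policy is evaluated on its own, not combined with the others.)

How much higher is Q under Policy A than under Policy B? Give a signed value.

Policy A (K := 31, X := 50):
  G = 41
  K = 31
  Q = -30 − 4·41 − 3·31 = -287
Policy B (K + 33, X := 208):
  G = 41
  K = 83 + 33 = 116
  Q = -30 − 4·41 − 3·116 = -542
Q: -287 − (-542) = 255

255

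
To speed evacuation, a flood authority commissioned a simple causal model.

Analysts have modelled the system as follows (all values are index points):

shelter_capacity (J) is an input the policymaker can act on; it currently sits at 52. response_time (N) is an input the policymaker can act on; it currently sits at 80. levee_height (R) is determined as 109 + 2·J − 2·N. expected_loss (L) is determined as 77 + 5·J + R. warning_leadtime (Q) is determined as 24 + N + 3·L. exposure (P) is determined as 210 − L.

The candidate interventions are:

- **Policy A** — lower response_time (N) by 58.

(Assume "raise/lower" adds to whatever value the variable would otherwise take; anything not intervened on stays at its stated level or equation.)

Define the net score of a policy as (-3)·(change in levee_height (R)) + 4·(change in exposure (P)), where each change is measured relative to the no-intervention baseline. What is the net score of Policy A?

Baseline:
  J = 52
  N = 80
  R = 109 + 2·52 − 2·80 = 53
  L = 77 + 5·52 + 53 = 390
  P = 210 − 390 = -180
Policy A (N − 58):
  J = 52
  N = 80 − 58 = 22
  R = 109 + 2·52 − 2·22 = 169
  L = 77 + 5·52 + 169 = 506
  P = 210 − 506 = -296
ΔR = 169 − 53 = 116; ΔP = -296 − (-180) = -116
Score = (-3)·116 + 4·(-116) = -812

-812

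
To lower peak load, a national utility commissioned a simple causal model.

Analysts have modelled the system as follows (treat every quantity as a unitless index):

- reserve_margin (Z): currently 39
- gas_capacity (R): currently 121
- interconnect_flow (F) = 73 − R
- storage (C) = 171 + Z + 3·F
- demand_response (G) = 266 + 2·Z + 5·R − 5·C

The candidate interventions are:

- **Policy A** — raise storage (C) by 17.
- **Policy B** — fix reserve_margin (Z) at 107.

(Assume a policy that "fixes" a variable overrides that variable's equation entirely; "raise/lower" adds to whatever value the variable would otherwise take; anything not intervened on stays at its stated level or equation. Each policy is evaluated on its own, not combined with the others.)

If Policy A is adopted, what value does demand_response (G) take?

534

Policy A (C + 17):
  Z = 39
  R = 121
  F = 73 − 121 = -48
  C = 171 + 39 + 3·(-48) (+17 from intervention) = 83
  G = 266 + 2·39 + 5·121 − 5·83 = 534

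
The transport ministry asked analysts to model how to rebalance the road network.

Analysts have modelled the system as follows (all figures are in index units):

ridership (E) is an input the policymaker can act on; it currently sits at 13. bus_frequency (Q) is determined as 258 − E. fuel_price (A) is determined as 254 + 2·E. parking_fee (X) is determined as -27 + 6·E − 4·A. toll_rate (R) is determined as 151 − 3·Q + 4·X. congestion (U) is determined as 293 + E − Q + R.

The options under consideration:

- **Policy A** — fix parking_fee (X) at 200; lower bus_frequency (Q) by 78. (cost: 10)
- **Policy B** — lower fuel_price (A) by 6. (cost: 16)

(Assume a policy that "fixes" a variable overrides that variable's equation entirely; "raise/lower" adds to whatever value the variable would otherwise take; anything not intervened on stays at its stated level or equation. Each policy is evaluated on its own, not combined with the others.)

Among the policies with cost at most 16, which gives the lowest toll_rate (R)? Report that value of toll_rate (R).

-4764

Policy A (X := 200, Q − 78):
  E = 13
  Q = 258 − 13 (−78 from intervention) = 167
  A = 254 + 2·13 = 280
  X = 200
  R = 151 − 3·167 + 4·200 = 450
Policy B (A − 6):
  E = 13
  Q = 258 − 13 = 245
  A = 254 + 2·13 (−6 from intervention) = 274
  X = -27 + 6·13 − 4·274 = -1045
  R = 151 − 3·245 + 4·(-1045) = -4764
Comparing — Policy A: R=450, Policy B: R=-4764. Lowest is -4764 (Policy B).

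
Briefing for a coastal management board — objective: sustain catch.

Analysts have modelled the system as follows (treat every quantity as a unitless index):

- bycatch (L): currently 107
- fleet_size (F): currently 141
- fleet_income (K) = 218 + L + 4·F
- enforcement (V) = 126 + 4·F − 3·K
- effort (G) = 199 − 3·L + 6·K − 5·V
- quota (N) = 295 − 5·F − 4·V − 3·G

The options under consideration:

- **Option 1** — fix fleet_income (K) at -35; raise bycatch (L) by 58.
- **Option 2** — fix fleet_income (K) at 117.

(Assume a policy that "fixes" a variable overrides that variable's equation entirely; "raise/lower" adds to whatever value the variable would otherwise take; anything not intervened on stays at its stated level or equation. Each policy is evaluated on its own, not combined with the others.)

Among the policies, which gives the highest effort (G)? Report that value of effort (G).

Option 1 (K := -35, L + 58):
  L = 107 + 58 = 165
  F = 141
  K = -35
  V = 126 + 4·141 − 3·(-35) = 795
  G = 199 − 3·165 + 6·(-35) − 5·795 = -4481
Option 2 (K := 117):
  L = 107
  F = 141
  K = 117
  V = 126 + 4·141 − 3·117 = 339
  G = 199 − 3·107 + 6·117 − 5·339 = -1115
Comparing — Option 1: G=-4481, Option 2: G=-1115. Highest is -1115 (Option 2).

-1115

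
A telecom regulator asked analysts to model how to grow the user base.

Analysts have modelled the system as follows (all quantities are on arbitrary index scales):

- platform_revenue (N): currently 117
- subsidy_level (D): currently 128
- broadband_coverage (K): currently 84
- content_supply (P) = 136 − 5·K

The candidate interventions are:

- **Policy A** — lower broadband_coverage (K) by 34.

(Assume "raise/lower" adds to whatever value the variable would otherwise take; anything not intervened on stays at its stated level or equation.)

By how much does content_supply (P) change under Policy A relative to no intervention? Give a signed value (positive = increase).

Baseline:
  K = 84
  P = 136 − 5·84 = -284
Policy A (K − 34):
  K = 84 − 34 = 50
  P = 136 − 5·50 = -114
Change in P: -114 − (-284) = 170

170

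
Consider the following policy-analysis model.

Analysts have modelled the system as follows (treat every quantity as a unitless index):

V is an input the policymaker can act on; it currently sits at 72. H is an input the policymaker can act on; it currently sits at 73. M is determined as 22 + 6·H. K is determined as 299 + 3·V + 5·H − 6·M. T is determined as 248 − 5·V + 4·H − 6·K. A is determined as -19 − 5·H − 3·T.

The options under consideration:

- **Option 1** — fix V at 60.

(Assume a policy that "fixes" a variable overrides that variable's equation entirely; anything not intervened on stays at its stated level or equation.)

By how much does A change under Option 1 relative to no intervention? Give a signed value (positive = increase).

-828

Baseline:
  V = 72
  H = 73
  M = 22 + 6·73 = 460
  K = 299 + 3·72 + 5·73 − 6·460 = -1880
  T = 248 − 5·72 + 4·73 − 6·(-1880) = 11460
  A = -19 − 5·73 − 3·11460 = -34764
Option 1 (V := 60):
  V = 60
  H = 73
  M = 22 + 6·73 = 460
  K = 299 + 3·60 + 5·73 − 6·460 = -1916
  T = 248 − 5·60 + 4·73 − 6·(-1916) = 11736
  A = -19 − 5·73 − 3·11736 = -35592
Change in A: -35592 − (-34764) = -828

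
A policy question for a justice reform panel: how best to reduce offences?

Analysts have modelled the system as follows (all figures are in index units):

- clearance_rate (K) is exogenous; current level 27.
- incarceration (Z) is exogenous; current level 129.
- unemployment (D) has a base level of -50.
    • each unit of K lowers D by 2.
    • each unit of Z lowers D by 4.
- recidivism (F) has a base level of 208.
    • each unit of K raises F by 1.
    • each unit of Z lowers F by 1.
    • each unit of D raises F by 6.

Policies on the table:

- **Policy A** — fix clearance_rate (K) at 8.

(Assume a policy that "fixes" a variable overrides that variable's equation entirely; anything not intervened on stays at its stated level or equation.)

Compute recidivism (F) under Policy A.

Policy A (K := 8):
  K = 8
  Z = 129
  D = -50 − 2·8 − 4·129 = -582
  F = 208 + 8 − 129 + 6·(-582) = -3405

-3405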